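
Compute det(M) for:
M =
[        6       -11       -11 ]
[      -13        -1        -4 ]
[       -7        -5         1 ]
det(M) = -1215

Expand along row 0 (cofactor expansion): det(M) = a*(e*i - f*h) - b*(d*i - f*g) + c*(d*h - e*g), where the 3×3 is [[a, b, c], [d, e, f], [g, h, i]].
Minor M_00 = (-1)*(1) - (-4)*(-5) = -1 - 20 = -21.
Minor M_01 = (-13)*(1) - (-4)*(-7) = -13 - 28 = -41.
Minor M_02 = (-13)*(-5) - (-1)*(-7) = 65 - 7 = 58.
det(M) = (6)*(-21) - (-11)*(-41) + (-11)*(58) = -126 - 451 - 638 = -1215.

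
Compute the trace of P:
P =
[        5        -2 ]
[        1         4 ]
tr(P) = 5 + 4 = 9

The trace of a square matrix is the sum of its diagonal entries.
Diagonal entries of P: P[0][0] = 5, P[1][1] = 4.
tr(P) = 5 + 4 = 9.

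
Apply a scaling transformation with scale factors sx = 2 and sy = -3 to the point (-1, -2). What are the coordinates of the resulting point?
(-2, 6)

Scaling matrix:
[[2, 0], [0, -3]]
Result: (-1 × 2, -2 × -3) = (-2, 6)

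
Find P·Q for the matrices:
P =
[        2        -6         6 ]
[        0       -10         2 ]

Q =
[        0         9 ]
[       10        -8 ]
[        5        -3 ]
PQ =
[      -30        48 ]
[      -90        74 ]

Matrix multiplication: (PQ)[i][j] = sum over k of P[i][k] * Q[k][j].
  (PQ)[0][0] = (2)*(0) + (-6)*(10) + (6)*(5) = -30
  (PQ)[0][1] = (2)*(9) + (-6)*(-8) + (6)*(-3) = 48
  (PQ)[1][0] = (0)*(0) + (-10)*(10) + (2)*(5) = -90
  (PQ)[1][1] = (0)*(9) + (-10)*(-8) + (2)*(-3) = 74
PQ =
[      -30        48 ]
[      -90        74 ]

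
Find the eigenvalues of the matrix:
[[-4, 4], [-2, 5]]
λ = -3 and λ = 4

Characteristic equation: det(A - λI) = 0
λ² - (trace)λ + (det) = 0
λ² - (1)λ + (-12) = 0
λ² - 1λ - 12 = 0
Solving: λ = -3, 4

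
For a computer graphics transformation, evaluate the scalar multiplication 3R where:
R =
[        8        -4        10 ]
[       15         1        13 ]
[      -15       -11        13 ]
3R =
[       24       -12        30 ]
[       45         3        39 ]
[      -45       -33        39 ]

Scalar multiplication is elementwise: (3R)[i][j] = 3 * R[i][j].
  (3R)[0][0] = 3 * (8) = 24
  (3R)[0][1] = 3 * (-4) = -12
  (3R)[0][2] = 3 * (10) = 30
  (3R)[1][0] = 3 * (15) = 45
  (3R)[1][1] = 3 * (1) = 3
  (3R)[1][2] = 3 * (13) = 39
  (3R)[2][0] = 3 * (-15) = -45
  (3R)[2][1] = 3 * (-11) = -33
  (3R)[2][2] = 3 * (13) = 39
3R =
[       24       -12        30 ]
[       45         3        39 ]
[      -45       -33        39 ]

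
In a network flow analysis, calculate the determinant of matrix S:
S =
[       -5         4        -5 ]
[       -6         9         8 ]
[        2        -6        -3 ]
det(S) = -203

Expand along row 0 (cofactor expansion): det(S) = a*(e*i - f*h) - b*(d*i - f*g) + c*(d*h - e*g), where the 3×3 is [[a, b, c], [d, e, f], [g, h, i]].
Minor M_00 = (9)*(-3) - (8)*(-6) = -27 + 48 = 21.
Minor M_01 = (-6)*(-3) - (8)*(2) = 18 - 16 = 2.
Minor M_02 = (-6)*(-6) - (9)*(2) = 36 - 18 = 18.
det(S) = (-5)*(21) - (4)*(2) + (-5)*(18) = -105 - 8 - 90 = -203.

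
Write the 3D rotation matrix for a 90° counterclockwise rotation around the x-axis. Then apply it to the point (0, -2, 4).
R = [[1, 0, 0], [0, 0, -1], [0, 1, 0]]; R·(0, -2, 4) = (0, -4, -2)

Rotation matrix for 90° around x-axis:
cos(90°) = 0, sin(90°) = 1
R = [[1, 0, 0], [0, 0, -1], [0, 1, 0]]
Apply to (0, -2, 4): R·[0, -2, 4]ᵀ = (0, -4, -2)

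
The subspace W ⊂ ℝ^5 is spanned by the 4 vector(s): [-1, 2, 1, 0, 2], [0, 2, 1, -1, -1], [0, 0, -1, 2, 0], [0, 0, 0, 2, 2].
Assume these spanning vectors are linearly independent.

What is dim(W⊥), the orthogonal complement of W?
dim(W⊥) = 1

For any subspace W of ℝ^n, dim(W) + dim(W⊥) = n (the whole-space dimension).
Here the given 4 vectors are linearly independent, so dim(W) = 4.
Thus dim(W⊥) = n - dim(W) = 5 - 4 = 1.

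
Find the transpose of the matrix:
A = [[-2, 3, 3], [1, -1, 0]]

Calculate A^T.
[[-2, 1], [3, -1], [3, 0]]

The transpose sends entry (i,j) to (j,i); rows become columns.
Row 0 of A: [-2, 3, 3] -> column 0 of A^T.
Row 1 of A: [1, -1, 0] -> column 1 of A^T.
A^T = [[-2, 1], [3, -1], [3, 0]]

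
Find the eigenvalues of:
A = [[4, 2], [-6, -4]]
λ = -2, 2

Solve det(A - λI) = 0. For a 2×2 matrix this is λ² - (trace)λ + det = 0.
trace(A) = 4 - 4 = 0.
det(A) = (4)*(-4) - (2)*(-6) = -16 + 12 = -4.
Characteristic equation: λ² - (0)λ + (-4) = 0.
Discriminant: (0)² - 4*(-4) = 0 + 16 = 16.
Roots: λ = (0 ± √16) / 2 = -2, 2.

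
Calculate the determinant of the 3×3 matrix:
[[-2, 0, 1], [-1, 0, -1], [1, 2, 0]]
-6

Expansion along first row:
det = -2·det([[0,-1],[2,0]]) - 0·det([[-1,-1],[1,0]]) + 1·det([[-1,0],[1,2]])
    = -2·(0·0 - -1·2) - 0·(-1·0 - -1·1) + 1·(-1·2 - 0·1)
    = -2·2 - 0·1 + 1·-2
    = -4 + 0 + -2 = -6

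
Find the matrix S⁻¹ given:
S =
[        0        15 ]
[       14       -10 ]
det(S) = -210
S⁻¹ =
[     1/21      1/14 ]
[     1/15         0 ]

For a 2×2 matrix S = [[a, b], [c, d]] with det(S) ≠ 0, S⁻¹ = (1/det(S)) * [[d, -b], [-c, a]].
det(S) = (0)*(-10) - (15)*(14) = 0 - 210 = -210.
S⁻¹ = (1/-210) * [[-10, -15], [-14, 0]].
Dividing each entry by -210 and reducing:
S⁻¹ =
[     1/21      1/14 ]
[     1/15         0 ]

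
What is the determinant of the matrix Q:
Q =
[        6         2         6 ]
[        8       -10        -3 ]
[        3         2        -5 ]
det(Q) = 674

Expand along row 0 (cofactor expansion): det(Q) = a*(e*i - f*h) - b*(d*i - f*g) + c*(d*h - e*g), where the 3×3 is [[a, b, c], [d, e, f], [g, h, i]].
Minor M_00 = (-10)*(-5) - (-3)*(2) = 50 + 6 = 56.
Minor M_01 = (8)*(-5) - (-3)*(3) = -40 + 9 = -31.
Minor M_02 = (8)*(2) - (-10)*(3) = 16 + 30 = 46.
det(Q) = (6)*(56) - (2)*(-31) + (6)*(46) = 336 + 62 + 276 = 674.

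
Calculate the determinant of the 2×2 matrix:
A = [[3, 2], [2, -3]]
-13

For A = [[a, b], [c, d]], det(A) = a*d - b*c.
det(A) = (3)*(-3) - (2)*(2) = -9 - 4 = -13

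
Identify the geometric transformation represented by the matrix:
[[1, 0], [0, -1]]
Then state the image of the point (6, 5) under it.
reflection across the x-axis; image of (6, 5) is (6, -5)

This is a symmetric orthogonal matrix with determinant -1, which characterizes a reflection in ℝ².
The matrix [[1, 0], [0, -1]] represents: reflection across the x-axis.
Applying it to (6, 5): [1·6 + 0·5, 0·6 + -1·5] = (6, -5).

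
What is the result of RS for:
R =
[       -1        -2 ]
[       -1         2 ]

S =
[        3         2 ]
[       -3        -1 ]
RS =
[        3         0 ]
[       -9        -4 ]

Matrix multiplication: (RS)[i][j] = sum over k of R[i][k] * S[k][j].
  (RS)[0][0] = (-1)*(3) + (-2)*(-3) = 3
  (RS)[0][1] = (-1)*(2) + (-2)*(-1) = 0
  (RS)[1][0] = (-1)*(3) + (2)*(-3) = -9
  (RS)[1][1] = (-1)*(2) + (2)*(-1) = -4
RS =
[        3         0 ]
[       -9        -4 ]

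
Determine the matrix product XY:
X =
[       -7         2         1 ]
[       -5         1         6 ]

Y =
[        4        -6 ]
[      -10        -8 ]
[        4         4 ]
XY =
[      -44        30 ]
[       -6        46 ]

Matrix multiplication: (XY)[i][j] = sum over k of X[i][k] * Y[k][j].
  (XY)[0][0] = (-7)*(4) + (2)*(-10) + (1)*(4) = -44
  (XY)[0][1] = (-7)*(-6) + (2)*(-8) + (1)*(4) = 30
  (XY)[1][0] = (-5)*(4) + (1)*(-10) + (6)*(4) = -6
  (XY)[1][1] = (-5)*(-6) + (1)*(-8) + (6)*(4) = 46
XY =
[      -44        30 ]
[       -6        46 ]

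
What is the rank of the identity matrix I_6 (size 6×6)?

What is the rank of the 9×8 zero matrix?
rank(I_6) = 6, rank(0) = 0

The identity I_6 has 6 columns that are the standard basis vectors e_1, …, e_6. These are linearly independent, so all 6 columns are pivots and rank(I_6) = 6.
The 9×8 zero matrix has every entry zero, so every row is the zero row and there are no pivots; rank(0) = 0.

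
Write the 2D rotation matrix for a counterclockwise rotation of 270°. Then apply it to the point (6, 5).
R = [[0, 1], [-1, 0]]; R·(6, 5) = (5, -6)

Rotation matrix formula: R(θ) = [[cos θ, -sin θ], [sin θ, cos θ]]
For θ = 270°:
cos(270°) = 0
sin(270°) = -1
R = [[0, 1], [-1, 0]]
Apply to (6, 5): [0·6 + (1)·5, -1·6 + 0·5] = (5, -6)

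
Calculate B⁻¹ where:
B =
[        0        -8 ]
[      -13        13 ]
det(B) = -104
B⁻¹ =
[     -1/8     -1/13 ]
[     -1/8         0 ]

For a 2×2 matrix B = [[a, b], [c, d]] with det(B) ≠ 0, B⁻¹ = (1/det(B)) * [[d, -b], [-c, a]].
det(B) = (0)*(13) - (-8)*(-13) = 0 - 104 = -104.
B⁻¹ = (1/-104) * [[13, 8], [13, 0]].
Dividing each entry by -104 and reducing:
B⁻¹ =
[     -1/8     -1/13 ]
[     -1/8         0 ]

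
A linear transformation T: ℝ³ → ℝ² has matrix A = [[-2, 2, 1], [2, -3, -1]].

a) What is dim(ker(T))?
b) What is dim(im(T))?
dim(ker) = 1, dim(im) = 2

The two rows are not scalar multiples of one another (no single k satisfies row 2 = k × row 1), so they are linearly independent.
Thus rank(A) = 2.
dim(im(T)) = rank(A) = 2.
By the rank-nullity theorem applied to T: ℝ³ → ℝ², rank(A) + nullity(A) = 3 (the domain dimension), so dim(ker(T)) = 3 - 2 = 1.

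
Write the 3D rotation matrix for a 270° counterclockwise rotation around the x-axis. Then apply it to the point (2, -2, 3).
R = [[1, 0, 0], [0, 0, 1], [0, -1, 0]]; R·(2, -2, 3) = (2, 3, 2)

Rotation matrix for 270° around x-axis:
cos(270°) = 0, sin(270°) = -1
R = [[1, 0, 0], [0, 0, 1], [0, -1, 0]]
Apply to (2, -2, 3): R·[2, -2, 3]ᵀ = (2, 3, 2)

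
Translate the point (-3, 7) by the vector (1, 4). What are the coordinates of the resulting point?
(-2, 11)

Translation by (1, 4):
x' = -3 + 1 = -2
y' = 7 + 4 = 11
Homogeneous matrix: [[1, 0, 1], [0, 1, 4], [0, 0, 1]]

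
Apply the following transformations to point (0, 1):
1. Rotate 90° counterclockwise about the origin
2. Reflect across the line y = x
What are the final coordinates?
(0, -1)

Step 1: Rotate 90° → (-1, 0)
Step 2: Reflect across the line y = x → (0, -1)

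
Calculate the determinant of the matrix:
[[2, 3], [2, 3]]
0

For a 2×2 matrix [[a, b], [c, d]], det = ad - bc
det = (2)(3) - (3)(2) = 6 - 6 = 0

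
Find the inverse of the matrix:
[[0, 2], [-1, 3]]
[[3/2, -1], [1/2, 0]]

For [[a,b],[c,d]], inverse = (1/det)·[[d,-b],[-c,a]]
det = 0·3 - 2·-1 = 2
Inverse = (1/2)·[[3, -2], [1, 0]]
        = [[3/2, -1], [1/2, 0]]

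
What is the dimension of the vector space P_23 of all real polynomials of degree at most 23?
Dimension = 24

A polynomial of degree at most 23 can be written as a₀ + a₁x + a₂x² + … + a_23x^23, with 24 free coefficients a₀, …, a_23.
The set {1, x, x², …, x^23} is a basis: it spans P_23 (every such polynomial is a linear combination of these) and is linearly independent (a polynomial is zero iff all its coefficients are zero).
Therefore dim(P_23) = 23 + 1 = 24.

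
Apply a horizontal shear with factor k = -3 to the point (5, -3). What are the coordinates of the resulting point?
(14, -3)

Shear matrix for horizontal shear with factor k = -3:
[[1, -3], [0, 1]]
Result: (5, -3) → (14, -3)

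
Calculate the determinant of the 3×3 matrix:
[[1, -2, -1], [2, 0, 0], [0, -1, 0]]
2

Expansion along first row:
det = 1·det([[0,0],[-1,0]]) - -2·det([[2,0],[0,0]]) + -1·det([[2,0],[0,-1]])
    = 1·(0·0 - 0·-1) - -2·(2·0 - 0·0) + -1·(2·-1 - 0·0)
    = 1·0 - -2·0 + -1·-2
    = 0 + 0 + 2 = 2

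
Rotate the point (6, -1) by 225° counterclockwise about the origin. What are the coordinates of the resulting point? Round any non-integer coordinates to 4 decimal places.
(-4.9497, -3.5355)

Rotation matrix R(θ) = [[cos θ, -sin θ], [sin θ, cos θ]]; for θ = 225°:
R = [[-√2/2, √2/2], [-√2/2, -√2/2]]
Result: R × [6, -1]ᵀ = [-√2/2·6 + (√2/2)·-1, -√2/2·6 + (-√2/2)·-1]ᵀ = (-4.9497, -3.5355)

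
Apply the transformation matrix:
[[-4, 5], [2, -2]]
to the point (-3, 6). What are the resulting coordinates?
(42, -18)

Matrix multiplication:
[[-4, 5], [2, -2]] × [-3, 6]ᵀ
= [-4×-3 + 5×6, 2×-3 + -2×6]ᵀ
= [42.0000, -18.0000]ᵀ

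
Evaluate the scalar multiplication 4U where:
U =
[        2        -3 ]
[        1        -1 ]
4U =
[        8       -12 ]
[        4        -4 ]

Scalar multiplication is elementwise: (4U)[i][j] = 4 * U[i][j].
  (4U)[0][0] = 4 * (2) = 8
  (4U)[0][1] = 4 * (-3) = -12
  (4U)[1][0] = 4 * (1) = 4
  (4U)[1][1] = 4 * (-1) = -4
4U =
[        8       -12 ]
[        4        -4 ]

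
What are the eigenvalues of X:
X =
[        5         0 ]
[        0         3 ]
λ = 3, 5

Solve det(X - λI) = 0. For a 2×2 matrix the characteristic equation is λ² - (trace)λ + det = 0.
trace(X) = a + d = 5 + 3 = 8.
det(X) = a*d - b*c = (5)*(3) - (0)*(0) = 15 - 0 = 15.
Characteristic equation: λ² - (8)λ + (15) = 0.
Discriminant = (8)² - 4*(15) = 64 - 60 = 4.
λ = (8 ± √4) / 2 = (8 ± 2) / 2 = 3, 5.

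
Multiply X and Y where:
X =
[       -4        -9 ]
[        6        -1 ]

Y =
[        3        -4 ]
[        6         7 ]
XY =
[      -66       -47 ]
[       12       -31 ]

Matrix multiplication: (XY)[i][j] = sum over k of X[i][k] * Y[k][j].
  (XY)[0][0] = (-4)*(3) + (-9)*(6) = -66
  (XY)[0][1] = (-4)*(-4) + (-9)*(7) = -47
  (XY)[1][0] = (6)*(3) + (-1)*(6) = 12
  (XY)[1][1] = (6)*(-4) + (-1)*(7) = -31
XY =
[      -66       -47 ]
[       12       -31 ]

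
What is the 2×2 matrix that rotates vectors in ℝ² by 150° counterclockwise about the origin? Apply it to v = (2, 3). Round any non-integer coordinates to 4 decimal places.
R = [[-√3/2, -1/2], [1/2, -√3/2]]; R·v = (-3.2321, -1.5981)

A counterclockwise rotation by angle θ in ℝ² has matrix R(θ) = [[cos θ, -sin θ], [sin θ, cos θ]].
For θ = 150°: cos θ = -√3/2, sin θ = 1/2.
R(150°) = [[-√3/2, -1/2], [1/2, -√3/2]].
R·v = [-√3/2·2 + (-1/2)·3, 1/2·2 + -√3/2·3] = (-3.2321, -1.5981).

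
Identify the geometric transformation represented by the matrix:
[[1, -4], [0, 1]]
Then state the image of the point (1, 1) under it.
horizontal shear with factor -4; image of (1, 1) is (-3, 1)

The matrix [[1, k], [0, 1]] sends (x, y) to (x + -4y, y), leaving the y-coordinate fixed: a horizontal shear.
The matrix [[1, -4], [0, 1]] represents: horizontal shear with factor -4.
Applying it to (1, 1): [1·1 + -4·1, 0·1 + 1·1] = (-3, 1).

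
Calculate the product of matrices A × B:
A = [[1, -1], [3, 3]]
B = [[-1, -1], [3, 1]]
[[-4, -2], [6, 0]]

Matrix multiplication:
C[0][0] = 1×-1 + -1×3 = -4
C[0][1] = 1×-1 + -1×1 = -2
C[1][0] = 3×-1 + 3×3 = 6
C[1][1] = 3×-1 + 3×1 = 0
Result: [[-4, -2], [6, 0]]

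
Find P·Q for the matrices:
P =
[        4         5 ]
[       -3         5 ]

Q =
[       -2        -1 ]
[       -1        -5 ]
PQ =
[      -13       -29 ]
[        1       -22 ]

Matrix multiplication: (PQ)[i][j] = sum over k of P[i][k] * Q[k][j].
  (PQ)[0][0] = (4)*(-2) + (5)*(-1) = -13
  (PQ)[0][1] = (4)*(-1) + (5)*(-5) = -29
  (PQ)[1][0] = (-3)*(-2) + (5)*(-1) = 1
  (PQ)[1][1] = (-3)*(-1) + (5)*(-5) = -22
PQ =
[      -13       -29 ]
[        1       -22 ]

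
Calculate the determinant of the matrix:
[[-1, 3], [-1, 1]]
2

For a 2×2 matrix [[a, b], [c, d]], det = ad - bc
det = (-1)(1) - (3)(-1) = -1 - -3 = 2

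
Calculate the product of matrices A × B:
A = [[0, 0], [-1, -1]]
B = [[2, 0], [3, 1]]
[[0, 0], [-5, -1]]

Matrix multiplication:
C[0][0] = 0×2 + 0×3 = 0
C[0][1] = 0×0 + 0×1 = 0
C[1][0] = -1×2 + -1×3 = -5
C[1][1] = -1×0 + -1×1 = -1
Result: [[0, 0], [-5, -1]]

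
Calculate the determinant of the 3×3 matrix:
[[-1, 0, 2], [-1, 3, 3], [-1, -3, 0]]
3

Expansion along first row:
det = -1·det([[3,3],[-3,0]]) - 0·det([[-1,3],[-1,0]]) + 2·det([[-1,3],[-1,-3]])
    = -1·(3·0 - 3·-3) - 0·(-1·0 - 3·-1) + 2·(-1·-3 - 3·-1)
    = -1·9 - 0·3 + 2·6
    = -9 + 0 + 12 = 3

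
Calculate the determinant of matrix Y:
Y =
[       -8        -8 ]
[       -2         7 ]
det(Y) = -72

For a 2×2 matrix [[a, b], [c, d]], det = a*d - b*c.
det(Y) = (-8)*(7) - (-8)*(-2) = -56 - 16 = -72.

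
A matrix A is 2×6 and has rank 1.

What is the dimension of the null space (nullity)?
5

The rank-nullity theorem for an m×n matrix states:
rank(A) + nullity(A) = n (the number of columns).
Here n = 6 and rank(A) = 1, so nullity(A) = 6 - 1 = 5.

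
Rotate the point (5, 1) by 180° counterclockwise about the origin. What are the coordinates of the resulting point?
(-5, -1)

Rotation matrix R(θ) = [[cos θ, -sin θ], [sin θ, cos θ]]; for θ = 180°:
R = [[-1, 0], [0, -1]]
Result: R × [5, 1]ᵀ = [-1·5 + (0)·1, 0·5 + (-1)·1]ᵀ = (-5, -1)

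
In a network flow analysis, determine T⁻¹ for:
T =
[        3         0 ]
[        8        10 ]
det(T) = 30
T⁻¹ =
[      1/3         0 ]
[    -4/15      1/10 ]

For a 2×2 matrix T = [[a, b], [c, d]] with det(T) ≠ 0, T⁻¹ = (1/det(T)) * [[d, -b], [-c, a]].
det(T) = (3)*(10) - (0)*(8) = 30 - 0 = 30.
T⁻¹ = (1/30) * [[10, 0], [-8, 3]].
Dividing each entry by 30 and reducing:
T⁻¹ =
[      1/3         0 ]
[    -4/15      1/10 ]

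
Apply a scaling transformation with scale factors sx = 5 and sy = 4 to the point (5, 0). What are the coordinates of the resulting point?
(25, 0)

Scaling matrix:
[[5, 0], [0, 4]]
Result: (5 × 5, 0 × 4) = (25, 0)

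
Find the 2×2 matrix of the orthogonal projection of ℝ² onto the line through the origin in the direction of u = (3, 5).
[[9/34, 15/34], [15/34, 25/34]]

The orthogonal projection onto the line spanned by a nonzero vector u = (a, b) has matrix P = (u uᵀ) / (uᵀ u) = (1/(a² + b²)) · [[a², ab], [ab, b²]].
Here u = (3, 5), so a² + b² = 9 + 25 = 34.
P = (1/34) · [[9, 15], [15, 25]] = [[9/34, 15/34], [15/34, 25/34]].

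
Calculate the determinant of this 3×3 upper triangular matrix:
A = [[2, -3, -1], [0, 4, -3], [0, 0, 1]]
8

The determinant of a triangular matrix is the product of its diagonal entries (the off-diagonal entries above the diagonal do not affect it).
det(A) = (2) * (4) * (1) = 8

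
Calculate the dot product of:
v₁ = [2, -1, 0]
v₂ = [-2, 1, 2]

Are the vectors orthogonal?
-5, No

The dot product is the sum of products of corresponding components.
v₁·v₂ = (2)*(-2) + (-1)*(1) + (0)*(2) = -4 - 1 + 0 = -5.
Two vectors are orthogonal iff their dot product is 0; here the dot product is -5, so the vectors are not orthogonal.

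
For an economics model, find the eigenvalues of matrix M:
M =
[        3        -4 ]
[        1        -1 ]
λ = 1, 1

Solve det(M - λI) = 0. For a 2×2 matrix the characteristic equation is λ² - (trace)λ + det = 0.
trace(M) = a + d = 3 - 1 = 2.
det(M) = a*d - b*c = (3)*(-1) - (-4)*(1) = -3 + 4 = 1.
Characteristic equation: λ² - (2)λ + (1) = 0.
Discriminant = (2)² - 4*(1) = 4 - 4 = 0.
λ = (2 ± √0) / 2 = (2 ± 0) / 2 = 1, 1.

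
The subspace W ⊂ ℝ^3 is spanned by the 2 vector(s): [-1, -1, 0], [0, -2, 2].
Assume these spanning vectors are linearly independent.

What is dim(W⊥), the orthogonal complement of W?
dim(W⊥) = 1

For any subspace W of ℝ^n, dim(W) + dim(W⊥) = n (the whole-space dimension).
Here the given 2 vectors are linearly independent, so dim(W) = 2.
Thus dim(W⊥) = n - dim(W) = 3 - 2 = 1.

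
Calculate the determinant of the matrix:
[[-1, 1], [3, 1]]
-4

For a 2×2 matrix [[a, b], [c, d]], det = ad - bc
det = (-1)(1) - (1)(3) = -1 - 3 = -4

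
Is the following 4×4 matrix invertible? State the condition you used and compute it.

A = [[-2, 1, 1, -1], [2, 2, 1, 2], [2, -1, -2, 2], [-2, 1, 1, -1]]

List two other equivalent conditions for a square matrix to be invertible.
No, not invertible; det(A) = 0 (two rows are equal, so the rows are linearly dependent). Equivalent conditions (failing for this A): rank(A) < 4; Ax = 0 has non-trivial solutions; 0 is an eigenvalue; the columns are linearly dependent.

To check invertibility, compute det(A).
In this matrix, row 0 and the last row are identical, so one row is a scalar multiple of another and the rows are linearly dependent.
A matrix with linearly dependent rows has det = 0 and is not invertible.
Equivalent failed conditions:
- rank(A) < 4.
- Ax = 0 has non-trivial solutions.
- 0 is an eigenvalue.
- The columns are linearly dependent.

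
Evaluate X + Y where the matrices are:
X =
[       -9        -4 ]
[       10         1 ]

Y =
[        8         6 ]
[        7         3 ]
X + Y =
[       -1         2 ]
[       17         4 ]

Matrix addition is elementwise: (X+Y)[i][j] = X[i][j] + Y[i][j].
  (X+Y)[0][0] = (-9) + (8) = -1
  (X+Y)[0][1] = (-4) + (6) = 2
  (X+Y)[1][0] = (10) + (7) = 17
  (X+Y)[1][1] = (1) + (3) = 4
X + Y =
[       -1         2 ]
[       17         4 ]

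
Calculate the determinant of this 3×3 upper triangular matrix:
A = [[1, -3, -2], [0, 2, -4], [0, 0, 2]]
4

The determinant of a triangular matrix is the product of its diagonal entries (the off-diagonal entries above the diagonal do not affect it).
det(A) = (1) * (2) * (2) = 4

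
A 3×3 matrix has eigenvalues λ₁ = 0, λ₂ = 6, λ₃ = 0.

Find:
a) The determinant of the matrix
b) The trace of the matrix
det = 0, trace = 6

Two standard eigenvalue identities:
- det(A) equals the product of the eigenvalues (counted with multiplicity).
- trace(A) equals the sum of the eigenvalues.
det(A) = (0)*(6)*(0) = 0.
trace(A) = 0 + 6 + 0 = 6.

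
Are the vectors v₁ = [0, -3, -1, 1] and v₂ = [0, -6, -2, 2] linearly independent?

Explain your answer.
No, linearly dependent (v₂ = 2·v₁)

Check whether there is a scalar k with v₂ = k·v₁.
Comparing components, k = 2 satisfies 2·[0, -3, -1, 1] = [0, -6, -2, 2].
Since v₂ is a scalar multiple of v₁, the two vectors are linearly dependent.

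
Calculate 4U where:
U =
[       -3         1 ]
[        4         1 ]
4U =
[      -12         4 ]
[       16         4 ]

Scalar multiplication is elementwise: (4U)[i][j] = 4 * U[i][j].
  (4U)[0][0] = 4 * (-3) = -12
  (4U)[0][1] = 4 * (1) = 4
  (4U)[1][0] = 4 * (4) = 16
  (4U)[1][1] = 4 * (1) = 4
4U =
[      -12         4 ]
[       16         4 ]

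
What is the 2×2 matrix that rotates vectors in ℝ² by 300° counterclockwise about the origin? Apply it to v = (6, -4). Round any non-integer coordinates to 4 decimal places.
R = [[1/2, √3/2], [-√3/2, 1/2]]; R·v = (-0.4641, -7.1962)

A counterclockwise rotation by angle θ in ℝ² has matrix R(θ) = [[cos θ, -sin θ], [sin θ, cos θ]].
For θ = 300°: cos θ = 1/2, sin θ = -√3/2.
R(300°) = [[1/2, √3/2], [-√3/2, 1/2]].
R·v = [1/2·6 + (√3/2)·-4, -√3/2·6 + 1/2·-4] = (-0.4641, -7.1962).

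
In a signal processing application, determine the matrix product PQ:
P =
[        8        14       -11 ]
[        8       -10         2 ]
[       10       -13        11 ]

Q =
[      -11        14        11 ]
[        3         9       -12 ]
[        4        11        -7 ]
PQ =
[      -90       117        -3 ]
[     -110        44       194 ]
[     -105       144       189 ]

Matrix multiplication: (PQ)[i][j] = sum over k of P[i][k] * Q[k][j].
  (PQ)[0][0] = (8)*(-11) + (14)*(3) + (-11)*(4) = -90
  (PQ)[0][1] = (8)*(14) + (14)*(9) + (-11)*(11) = 117
  (PQ)[0][2] = (8)*(11) + (14)*(-12) + (-11)*(-7) = -3
  (PQ)[1][0] = (8)*(-11) + (-10)*(3) + (2)*(4) = -110
  (PQ)[1][1] = (8)*(14) + (-10)*(9) + (2)*(11) = 44
  (PQ)[1][2] = (8)*(11) + (-10)*(-12) + (2)*(-7) = 194
  (PQ)[2][0] = (10)*(-11) + (-13)*(3) + (11)*(4) = -105
  (PQ)[2][1] = (10)*(14) + (-13)*(9) + (11)*(11) = 144
  (PQ)[2][2] = (10)*(11) + (-13)*(-12) + (11)*(-7) = 189
PQ =
[      -90       117        -3 ]
[     -110        44       194 ]
[     -105       144       189 ]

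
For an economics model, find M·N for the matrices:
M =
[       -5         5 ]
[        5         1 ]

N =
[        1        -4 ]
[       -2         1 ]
MN =
[      -15        25 ]
[        3       -19 ]

Matrix multiplication: (MN)[i][j] = sum over k of M[i][k] * N[k][j].
  (MN)[0][0] = (-5)*(1) + (5)*(-2) = -15
  (MN)[0][1] = (-5)*(-4) + (5)*(1) = 25
  (MN)[1][0] = (5)*(1) + (1)*(-2) = 3
  (MN)[1][1] = (5)*(-4) + (1)*(1) = -19
MN =
[      -15        25 ]
[        3       -19 ]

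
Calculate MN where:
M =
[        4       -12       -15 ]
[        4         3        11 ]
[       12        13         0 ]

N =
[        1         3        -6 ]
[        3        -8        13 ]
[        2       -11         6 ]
MN =
[      -62       273      -270 ]
[       35      -133        81 ]
[       51       -68        97 ]

Matrix multiplication: (MN)[i][j] = sum over k of M[i][k] * N[k][j].
  (MN)[0][0] = (4)*(1) + (-12)*(3) + (-15)*(2) = -62
  (MN)[0][1] = (4)*(3) + (-12)*(-8) + (-15)*(-11) = 273
  (MN)[0][2] = (4)*(-6) + (-12)*(13) + (-15)*(6) = -270
  (MN)[1][0] = (4)*(1) + (3)*(3) + (11)*(2) = 35
  (MN)[1][1] = (4)*(3) + (3)*(-8) + (11)*(-11) = -133
  (MN)[1][2] = (4)*(-6) + (3)*(13) + (11)*(6) = 81
  (MN)[2][0] = (12)*(1) + (13)*(3) + (0)*(2) = 51
  (MN)[2][1] = (12)*(3) + (13)*(-8) + (0)*(-11) = -68
  (MN)[2][2] = (12)*(-6) + (13)*(13) + (0)*(6) = 97
MN =
[      -62       273      -270 ]
[       35      -133        81 ]
[       51       -68        97 ]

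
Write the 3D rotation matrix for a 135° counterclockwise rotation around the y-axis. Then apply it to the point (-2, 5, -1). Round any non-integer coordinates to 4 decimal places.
R = [[-√2/2, 0, √2/2], [0, 1, 0], [-√2/2, 0, -√2/2]]; R·(-2, 5, -1) = (0.7071, 5.0000, 2.1213)

Rotation matrix for 135° around y-axis:
cos(135°) = -√2/2, sin(135°) = √2/2
R = [[-√2/2, 0, √2/2], [0, 1, 0], [-√2/2, 0, -√2/2]]
Apply to (-2, 5, -1): R·[-2, 5, -1]ᵀ = (0.7071, 5.0000, 2.1213)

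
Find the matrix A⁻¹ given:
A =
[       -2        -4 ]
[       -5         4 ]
det(A) = -28
A⁻¹ =
[     -1/7      -1/7 ]
[    -5/28      1/14 ]

For a 2×2 matrix A = [[a, b], [c, d]] with det(A) ≠ 0, A⁻¹ = (1/det(A)) * [[d, -b], [-c, a]].
det(A) = (-2)*(4) - (-4)*(-5) = -8 - 20 = -28.
A⁻¹ = (1/-28) * [[4, 4], [5, -2]].
Dividing each entry by -28 and reducing:
A⁻¹ =
[     -1/7      -1/7 ]
[    -5/28      1/14 ]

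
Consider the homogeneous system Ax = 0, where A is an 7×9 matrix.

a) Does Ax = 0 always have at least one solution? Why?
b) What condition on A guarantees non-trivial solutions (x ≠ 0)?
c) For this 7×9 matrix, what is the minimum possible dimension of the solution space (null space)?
a) Yes, x = 0 is always a solution. b) When A has linearly dependent columns (rank < n). c) Minimum nullity = 2.

a) x = 0 satisfies A·0 = 0, so the zero vector is always a solution.
b) Non-trivial solutions exist iff the columns of A are linearly dependent, equivalently rank(A) < n (the number of columns).
c) By rank-nullity, rank(A) + nullity(A) = n = 9. Since A has only 7 rows, rank(A) ≤ 7, so nullity(A) ≥ 9 - 7 = 2.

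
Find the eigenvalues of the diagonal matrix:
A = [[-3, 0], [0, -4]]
λ₁ = -3, λ₂ = -4

The characteristic polynomial of A is det(A - λI) = (-3 - λ)(-4 - λ) = 0.
The roots are λ = -3 and λ = -4, so the eigenvalues are the diagonal entries.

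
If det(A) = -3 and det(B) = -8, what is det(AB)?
24

Use the multiplicative property of determinants: det(AB) = det(A)*det(B).
det(AB) = (-3)*(-8) = 24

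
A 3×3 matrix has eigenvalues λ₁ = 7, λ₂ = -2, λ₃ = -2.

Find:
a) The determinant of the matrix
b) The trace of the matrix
det = 28, trace = 3

Two standard eigenvalue identities:
- det(A) equals the product of the eigenvalues (counted with multiplicity).
- trace(A) equals the sum of the eigenvalues.
det(A) = (7)*(-2)*(-2) = 28.
trace(A) = 7 - 2 - 2 = 3.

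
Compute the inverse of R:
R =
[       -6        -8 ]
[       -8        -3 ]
det(R) = -46
R⁻¹ =
[     3/46     -4/23 ]
[    -4/23      3/23 ]

For a 2×2 matrix R = [[a, b], [c, d]] with det(R) ≠ 0, R⁻¹ = (1/det(R)) * [[d, -b], [-c, a]].
det(R) = (-6)*(-3) - (-8)*(-8) = 18 - 64 = -46.
R⁻¹ = (1/-46) * [[-3, 8], [8, -6]].
Dividing each entry by -46 and reducing:
R⁻¹ =
[     3/46     -4/23 ]
[    -4/23      3/23 ]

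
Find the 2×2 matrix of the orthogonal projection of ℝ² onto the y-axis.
[[0, 0], [0, 1]]

The orthogonal projection onto the line spanned by a nonzero vector u = (a, b) has matrix P = (u uᵀ) / (uᵀ u) = (1/(a² + b²)) · [[a², ab], [ab, b²]].
Here u = (0, 1), so a² + b² = 0 + 1 = 1.
P = (1/1) · [[0, 0], [0, 1]] = [[0, 0], [0, 1]].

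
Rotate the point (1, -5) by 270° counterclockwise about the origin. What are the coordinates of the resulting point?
(-5, -1)

Rotation matrix R(θ) = [[cos θ, -sin θ], [sin θ, cos θ]]; for θ = 270°:
R = [[0, 1], [-1, 0]]
Result: R × [1, -5]ᵀ = [0·1 + (1)·-5, -1·1 + (0)·-5]ᵀ = (-5, -1)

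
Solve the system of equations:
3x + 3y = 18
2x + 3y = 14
x = 4, y = 2

Use elimination (row reduction):
Equation 1: 3x + 3y = 18.
Equation 2: 2x + 3y = 14.
Multiply Eq1 by 2 and Eq2 by 3: 6x + 6y = 36;  6x + 9y = 42.
Subtract: (3)y = 6, so y = 2.
Back-substitute into Eq1: 3x + 3*(2) = 18, so x = 4.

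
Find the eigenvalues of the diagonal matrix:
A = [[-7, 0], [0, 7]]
λ₁ = -7, λ₂ = 7

The characteristic polynomial of A is det(A - λI) = (-7 - λ)(7 - λ) = 0.
The roots are λ = -7 and λ = 7, so the eigenvalues are the diagonal entries.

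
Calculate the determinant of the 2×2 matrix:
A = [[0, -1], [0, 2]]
0

For A = [[a, b], [c, d]], det(A) = a*d - b*c.
det(A) = (0)*(2) - (-1)*(0) = 0 - 0 = 0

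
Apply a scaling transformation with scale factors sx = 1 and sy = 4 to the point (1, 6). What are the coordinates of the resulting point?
(1, 24)

Scaling matrix:
[[1, 0], [0, 4]]
Result: (1 × 1, 6 × 4) = (1, 24)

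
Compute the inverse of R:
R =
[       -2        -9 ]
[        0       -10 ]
det(R) = 20
R⁻¹ =
[     -1/2      9/20 ]
[        0     -1/10 ]

For a 2×2 matrix R = [[a, b], [c, d]] with det(R) ≠ 0, R⁻¹ = (1/det(R)) * [[d, -b], [-c, a]].
det(R) = (-2)*(-10) - (-9)*(0) = 20 - 0 = 20.
R⁻¹ = (1/20) * [[-10, 9], [0, -2]].
Dividing each entry by 20 and reducing:
R⁻¹ =
[     -1/2      9/20 ]
[        0     -1/10 ]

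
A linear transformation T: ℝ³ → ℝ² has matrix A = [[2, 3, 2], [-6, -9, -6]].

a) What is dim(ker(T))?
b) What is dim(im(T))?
dim(ker) = 2, dim(im) = 1

Observe that row 2 = -3 × row 1 (so the rows are linearly dependent).
Thus rank(A) = 1 (only one linearly independent row).
dim(im(T)) = rank(A) = 1.
By the rank-nullity theorem applied to T: ℝ³ → ℝ², rank(A) + nullity(A) = 3 (the domain dimension), so dim(ker(T)) = 3 - 1 = 2.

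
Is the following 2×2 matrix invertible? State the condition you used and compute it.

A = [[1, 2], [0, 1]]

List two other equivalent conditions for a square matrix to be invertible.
Yes, invertible; det(A) = 1 ≠ 0. Equivalent conditions: rank(A) = 2; Ax = 0 has only the trivial solution; 0 is not an eigenvalue; the columns of A are linearly independent.

To check invertibility, compute det(A).
The given matrix is triangular, so det(A) equals the product of its diagonal entries = 1 ≠ 0.
Since det(A) ≠ 0, A is invertible.
Equivalent conditions for a square matrix A to be invertible:
- rank(A) = 2 (full rank).
- The homogeneous system Ax = 0 has only the trivial solution x = 0.
- 0 is not an eigenvalue of A.
- The columns (equivalently rows) of A are linearly independent.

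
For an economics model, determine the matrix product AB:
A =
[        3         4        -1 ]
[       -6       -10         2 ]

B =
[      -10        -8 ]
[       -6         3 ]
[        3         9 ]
AB =
[      -57       -21 ]
[      126        36 ]

Matrix multiplication: (AB)[i][j] = sum over k of A[i][k] * B[k][j].
  (AB)[0][0] = (3)*(-10) + (4)*(-6) + (-1)*(3) = -57
  (AB)[0][1] = (3)*(-8) + (4)*(3) + (-1)*(9) = -21
  (AB)[1][0] = (-6)*(-10) + (-10)*(-6) + (2)*(3) = 126
  (AB)[1][1] = (-6)*(-8) + (-10)*(3) + (2)*(9) = 36
AB =
[      -57       -21 ]
[      126        36 ]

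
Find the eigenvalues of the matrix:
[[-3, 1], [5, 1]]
λ = -4 and λ = 2

Characteristic equation: det(A - λI) = 0
λ² - (trace)λ + (det) = 0
λ² - (-2)λ + (-8) = 0
λ² + 2λ - 8 = 0
Solving: λ = -4, 2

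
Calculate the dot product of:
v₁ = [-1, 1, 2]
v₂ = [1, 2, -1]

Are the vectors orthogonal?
-1, No

The dot product is the sum of products of corresponding components.
v₁·v₂ = (-1)*(1) + (1)*(2) + (2)*(-1) = -1 + 2 - 2 = -1.
Two vectors are orthogonal iff their dot product is 0; here the dot product is -1, so the vectors are not orthogonal.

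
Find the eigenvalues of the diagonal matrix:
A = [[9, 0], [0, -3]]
λ₁ = 9, λ₂ = -3

The characteristic polynomial of A is det(A - λI) = (9 - λ)(-3 - λ) = 0.
The roots are λ = 9 and λ = -3, so the eigenvalues are the diagonal entries.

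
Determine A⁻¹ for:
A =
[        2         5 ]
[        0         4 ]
det(A) = 8
A⁻¹ =
[      1/2      -5/8 ]
[        0       1/4 ]

For a 2×2 matrix A = [[a, b], [c, d]] with det(A) ≠ 0, A⁻¹ = (1/det(A)) * [[d, -b], [-c, a]].
det(A) = (2)*(4) - (5)*(0) = 8 - 0 = 8.
A⁻¹ = (1/8) * [[4, -5], [0, 2]].
Dividing each entry by 8 and reducing:
A⁻¹ =
[      1/2      -5/8 ]
[        0       1/4 ]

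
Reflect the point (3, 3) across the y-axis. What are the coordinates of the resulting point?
(-3, 3)

Reflection across y-axis: (3, 3) → (-3, 3)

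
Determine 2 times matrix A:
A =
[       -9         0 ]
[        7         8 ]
2A =
[      -18         0 ]
[       14        16 ]

Scalar multiplication is elementwise: (2A)[i][j] = 2 * A[i][j].
  (2A)[0][0] = 2 * (-9) = -18
  (2A)[0][1] = 2 * (0) = 0
  (2A)[1][0] = 2 * (7) = 14
  (2A)[1][1] = 2 * (8) = 16
2A =
[      -18         0 ]
[       14        16 ]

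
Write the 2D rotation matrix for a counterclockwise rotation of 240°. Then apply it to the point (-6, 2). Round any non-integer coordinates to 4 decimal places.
R = [[-1/2, √3/2], [-√3/2, -1/2]]; R·(-6, 2) = (4.7321, 4.1962)

Rotation matrix formula: R(θ) = [[cos θ, -sin θ], [sin θ, cos θ]]
For θ = 240°:
cos(240°) = -1/2
sin(240°) = -√3/2
R = [[-1/2, √3/2], [-√3/2, -1/2]]
Apply to (-6, 2): [-1/2·-6 + (√3/2)·2, -√3/2·-6 + -1/2·2] = (4.7321, 4.1962)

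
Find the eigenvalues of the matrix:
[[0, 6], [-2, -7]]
λ = -4 and λ = -3

Characteristic equation: det(A - λI) = 0
λ² - (trace)λ + (det) = 0
λ² - (-7)λ + (12) = 0
λ² + 7λ + 12 = 0
Solving: λ = -4, -3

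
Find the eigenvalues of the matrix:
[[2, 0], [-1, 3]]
λ = 2 and λ = 3

Characteristic equation: det(A - λI) = 0
λ² - (trace)λ + (det) = 0
λ² - (5)λ + (6) = 0
λ² - 5λ + 6 = 0
Solving: λ = 2, 3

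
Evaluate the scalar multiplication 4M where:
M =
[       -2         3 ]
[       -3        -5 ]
4M =
[       -8        12 ]
[      -12       -20 ]

Scalar multiplication is elementwise: (4M)[i][j] = 4 * M[i][j].
  (4M)[0][0] = 4 * (-2) = -8
  (4M)[0][1] = 4 * (3) = 12
  (4M)[1][0] = 4 * (-3) = -12
  (4M)[1][1] = 4 * (-5) = -20
4M =
[       -8        12 ]
[      -12       -20 ]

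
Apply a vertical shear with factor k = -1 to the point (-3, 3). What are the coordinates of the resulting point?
(-3, 6)

Shear matrix for vertical shear with factor k = -1:
[[1, 0], [-1, 1]]
Result: (-3, 3) → (-3, 6)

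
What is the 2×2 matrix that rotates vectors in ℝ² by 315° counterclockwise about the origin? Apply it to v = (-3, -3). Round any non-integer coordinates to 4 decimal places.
R = [[√2/2, √2/2], [-√2/2, √2/2]]; R·v = (-4.2426, 0.0000)

A counterclockwise rotation by angle θ in ℝ² has matrix R(θ) = [[cos θ, -sin θ], [sin θ, cos θ]].
For θ = 315°: cos θ = √2/2, sin θ = -√2/2.
R(315°) = [[√2/2, √2/2], [-√2/2, √2/2]].
R·v = [√2/2·-3 + (√2/2)·-3, -√2/2·-3 + √2/2·-3] = (-4.2426, 0.0000).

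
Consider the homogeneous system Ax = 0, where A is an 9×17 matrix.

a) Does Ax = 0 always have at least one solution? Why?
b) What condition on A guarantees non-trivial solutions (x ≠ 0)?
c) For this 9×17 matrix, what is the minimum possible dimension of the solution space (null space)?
a) Yes, x = 0 is always a solution. b) When A has linearly dependent columns (rank < n). c) Minimum nullity = 8.

a) x = 0 satisfies A·0 = 0, so the zero vector is always a solution.
b) Non-trivial solutions exist iff the columns of A are linearly dependent, equivalently rank(A) < n (the number of columns).
c) By rank-nullity, rank(A) + nullity(A) = n = 17. Since A has only 9 rows, rank(A) ≤ 9, so nullity(A) ≥ 17 - 9 = 8.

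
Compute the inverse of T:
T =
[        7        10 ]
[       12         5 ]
det(T) = -85
T⁻¹ =
[    -1/17      2/17 ]
[    12/85     -7/85 ]

For a 2×2 matrix T = [[a, b], [c, d]] with det(T) ≠ 0, T⁻¹ = (1/det(T)) * [[d, -b], [-c, a]].
det(T) = (7)*(5) - (10)*(12) = 35 - 120 = -85.
T⁻¹ = (1/-85) * [[5, -10], [-12, 7]].
Dividing each entry by -85 and reducing:
T⁻¹ =
[    -1/17      2/17 ]
[    12/85     -7/85 ]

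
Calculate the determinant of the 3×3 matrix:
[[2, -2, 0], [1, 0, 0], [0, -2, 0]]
0

Expansion along first row:
det = 2·det([[0,0],[-2,0]]) - -2·det([[1,0],[0,0]]) + 0·det([[1,0],[0,-2]])
    = 2·(0·0 - 0·-2) - -2·(1·0 - 0·0) + 0·(1·-2 - 0·0)
    = 2·0 - -2·0 + 0·-2
    = 0 + 0 + 0 = 0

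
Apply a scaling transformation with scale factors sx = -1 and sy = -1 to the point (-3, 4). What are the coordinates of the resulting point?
(3, -4)

Scaling matrix:
[[-1, 0], [0, -1]]
Result: (-3 × -1, 4 × -1) = (3, -4)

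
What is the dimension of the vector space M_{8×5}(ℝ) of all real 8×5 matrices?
Dimension = 40

A real 8×5 matrix is determined by its 8·5 = 40 independent entries.
A standard basis is {E_ij : 1 ≤ i ≤ 8, 1 ≤ j ≤ 5}, where E_ij has a 1 in position (i, j) and 0 elsewhere — there are 40 such matrices, and they are linearly independent and span M_{8×5}(ℝ).
Therefore dim(M_{8×5}(ℝ)) = 40.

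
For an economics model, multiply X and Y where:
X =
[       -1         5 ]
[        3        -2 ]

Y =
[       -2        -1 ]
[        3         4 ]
XY =
[       17        21 ]
[      -12       -11 ]

Matrix multiplication: (XY)[i][j] = sum over k of X[i][k] * Y[k][j].
  (XY)[0][0] = (-1)*(-2) + (5)*(3) = 17
  (XY)[0][1] = (-1)*(-1) + (5)*(4) = 21
  (XY)[1][0] = (3)*(-2) + (-2)*(3) = -12
  (XY)[1][1] = (3)*(-1) + (-2)*(4) = -11
XY =
[       17        21 ]
[      -12       -11 ]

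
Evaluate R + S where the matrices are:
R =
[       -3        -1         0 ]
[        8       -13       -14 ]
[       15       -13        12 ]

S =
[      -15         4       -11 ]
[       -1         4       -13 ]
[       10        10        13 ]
R + S =
[      -18         3       -11 ]
[        7        -9       -27 ]
[       25        -3        25 ]

Matrix addition is elementwise: (R+S)[i][j] = R[i][j] + S[i][j].
  (R+S)[0][0] = (-3) + (-15) = -18
  (R+S)[0][1] = (-1) + (4) = 3
  (R+S)[0][2] = (0) + (-11) = -11
  (R+S)[1][0] = (8) + (-1) = 7
  (R+S)[1][1] = (-13) + (4) = -9
  (R+S)[1][2] = (-14) + (-13) = -27
  (R+S)[2][0] = (15) + (10) = 25
  (R+S)[2][1] = (-13) + (10) = -3
  (R+S)[2][2] = (12) + (13) = 25
R + S =
[      -18         3       -11 ]
[        7        -9       -27 ]
[       25        -3        25 ]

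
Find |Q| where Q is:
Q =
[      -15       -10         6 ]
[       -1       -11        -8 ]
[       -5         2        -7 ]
det(Q) = -2067

Expand along row 0 (cofactor expansion): det(Q) = a*(e*i - f*h) - b*(d*i - f*g) + c*(d*h - e*g), where the 3×3 is [[a, b, c], [d, e, f], [g, h, i]].
Minor M_00 = (-11)*(-7) - (-8)*(2) = 77 + 16 = 93.
Minor M_01 = (-1)*(-7) - (-8)*(-5) = 7 - 40 = -33.
Minor M_02 = (-1)*(2) - (-11)*(-5) = -2 - 55 = -57.
det(Q) = (-15)*(93) - (-10)*(-33) + (6)*(-57) = -1395 - 330 - 342 = -2067.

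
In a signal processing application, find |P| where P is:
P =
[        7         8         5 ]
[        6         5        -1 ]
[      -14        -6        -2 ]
det(P) = 266

Expand along row 0 (cofactor expansion): det(P) = a*(e*i - f*h) - b*(d*i - f*g) + c*(d*h - e*g), where the 3×3 is [[a, b, c], [d, e, f], [g, h, i]].
Minor M_00 = (5)*(-2) - (-1)*(-6) = -10 - 6 = -16.
Minor M_01 = (6)*(-2) - (-1)*(-14) = -12 - 14 = -26.
Minor M_02 = (6)*(-6) - (5)*(-14) = -36 + 70 = 34.
det(P) = (7)*(-16) - (8)*(-26) + (5)*(34) = -112 + 208 + 170 = 266.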